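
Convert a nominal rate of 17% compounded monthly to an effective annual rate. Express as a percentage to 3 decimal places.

EAR = (1 + 17%/12)^12 − 1 = (1 + 0.0141667)^12 − 1.
(1 + 0.0141667)^12 ≈ 1.183892, so EAR ≈ 18.38917%.

18.389%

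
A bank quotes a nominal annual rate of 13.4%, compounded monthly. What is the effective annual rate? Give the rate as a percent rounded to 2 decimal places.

EAR = (1 + 13.4%/12)^12 − 1 = (1 + 0.0111667)^12 − 1.
(1 + 0.0111667)^12 ≈ 1.142544, so EAR ≈ 14.25440%.

14.25%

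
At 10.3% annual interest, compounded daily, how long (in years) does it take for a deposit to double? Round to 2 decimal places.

(1 + 0.000282192)^(365t) = 2.
365t = ln 2 / ln(1 + 0.000282192) ≈ 0.69315/0.000282152 ≈ 2456.6448.
t ≈ 6.7305.

6.73 years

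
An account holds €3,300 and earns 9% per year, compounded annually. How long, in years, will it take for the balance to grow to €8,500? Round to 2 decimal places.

10.98 years

(1 + 0.09)^t = 8,500/3,300 = 2.5758.
t·ln(1 + 0.09) = ln(2.5758); t = 0.94614/0.0861777 ≈ 10.9790.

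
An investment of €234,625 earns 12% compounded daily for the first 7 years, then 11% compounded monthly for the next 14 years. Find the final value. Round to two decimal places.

After 7 years at 12%: 234,625 × 2.316047219911 ≈ 543,402.5790.
Then 14 years at 11%: 543,402.5790 × 4.631980389383 ≈ 2,517,030.0893.

€2,517,030.09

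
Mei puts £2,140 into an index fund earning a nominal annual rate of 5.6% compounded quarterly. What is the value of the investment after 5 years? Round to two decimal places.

£2,826.00

Periodic rate = 5.6%/4 = 0.014; periods = 4·5 = 20.
A = 2,140·(1 + 0.014)^20 ≈ 2,140·1.320562924 ≈ 2,826.0047.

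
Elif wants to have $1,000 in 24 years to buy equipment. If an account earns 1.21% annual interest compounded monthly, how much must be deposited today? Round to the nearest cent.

$748.07

Periodic rate = 1.21%/12 = 0.00100833; 288 periods.
P = 1,000/(1 + 0.0121/12)^288 ≈ 1,000/1.33676657 ≈ 748.0738.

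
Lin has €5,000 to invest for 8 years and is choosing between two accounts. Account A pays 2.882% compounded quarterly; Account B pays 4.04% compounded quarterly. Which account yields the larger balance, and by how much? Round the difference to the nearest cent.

Account B, by €605.20

A: (1 + 0.007205)^32 ≈ 1.258264481, so 5,000 × 1.258264481 ≈ 6,291.3224.
B: (1 + 0.0101)^32 ≈ 1.379303618, so 5,000 × 1.379303618 ≈ 6,896.5181.
Difference ≈ 605.1957 in favor of B.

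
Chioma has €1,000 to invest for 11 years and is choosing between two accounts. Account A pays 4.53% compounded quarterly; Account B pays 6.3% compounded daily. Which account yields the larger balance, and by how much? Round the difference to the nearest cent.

Account A growth factor: (1 + 0.011325)^44 ≈ 1.641317873; balance ≈ 1,641.3179.
Account B growth factor: (1 + 0.063/365)^4015 ≈ 1.999586082; balance ≈ 1,999.5861.
Account B is larger by 358.2682.

Account B, by €358.27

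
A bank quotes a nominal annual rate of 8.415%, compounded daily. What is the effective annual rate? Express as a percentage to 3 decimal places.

8.778%

One year is 365 periods at 0.000230548 each: (1 + 0.000230548)^365 ≈ 1.087782.
EAR = 1.087782 − 1 ≈ 8.77815%.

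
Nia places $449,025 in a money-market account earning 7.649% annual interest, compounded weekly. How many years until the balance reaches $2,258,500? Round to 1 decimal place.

(1 + 0.00147096)^(52t) = 2,258,500/449,025 = 5.0298.
52t·ln(1 + 0.00147096) = ln(5.0298); 52t = 1.6154/0.00146988 ≈ 1098.9855.
t ≈ 21.1343 years.

21.1 years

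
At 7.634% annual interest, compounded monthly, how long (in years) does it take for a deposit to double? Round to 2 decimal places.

9.11 years

(1 + 0.00636167)^(12t) = 2.
12t = ln 2 / ln(1 + 0.00636167) ≈ 0.69315/0.00634152 ≈ 109.3031.
t ≈ 9.1086.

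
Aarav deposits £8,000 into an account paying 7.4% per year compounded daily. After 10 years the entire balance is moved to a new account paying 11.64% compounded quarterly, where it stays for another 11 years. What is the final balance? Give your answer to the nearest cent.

After 10 years at 7.4%: 8,000 × 2.0957783178 ≈ 16,766.2265.
Then 11 years at 11.64%: 16,766.2265 × 3.5329170513 ≈ 59,233.6876.

£59,233.69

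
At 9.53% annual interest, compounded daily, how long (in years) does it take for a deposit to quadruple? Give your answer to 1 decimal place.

14.5 years

(1 + 0.000261096)^(365t) = 4.
365t = ln 4 / ln(1 + 0.000261096) ≈ 1.3863/0.000261062 ≈ 5310.2151.
t ≈ 14.5485.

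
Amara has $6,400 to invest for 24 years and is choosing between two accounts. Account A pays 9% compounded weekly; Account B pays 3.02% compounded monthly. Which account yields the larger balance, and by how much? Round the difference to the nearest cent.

Account A growth factor: (1 + 0.09/52)^1248 ≈ 8.6549630831; balance ≈ 55,391.7637.
Account B growth factor: (1 + 0.0302/12)^288 ≈ 2.0624394626; balance ≈ 13,199.6126.
Account A is larger by 42,192.1512.

Account A, by $42,192.15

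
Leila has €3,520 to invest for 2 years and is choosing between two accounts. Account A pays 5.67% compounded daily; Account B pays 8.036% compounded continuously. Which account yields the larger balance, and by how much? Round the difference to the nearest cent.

A: (1 + 0.0567/365)^730 ≈ 1.120070011, so 3,520 × 1.120070011 ≈ 3,942.6464.
B: e^(0.08036·2) = e^0.16072 ≈ 1.174356103, so 3,520 × 1.174356103 ≈ 4,133.7335.
Difference ≈ 191.0870 in favor of B.

Account B, by €191.09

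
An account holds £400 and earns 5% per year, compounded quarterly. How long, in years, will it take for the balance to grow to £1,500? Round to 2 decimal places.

26.60 years

(1 + 0.0125)^(4t) = 1,500/400 = 3.75.
4t·ln(1 + 0.0125) = ln(3.75); 4t = 1.3218/0.0124225 ≈ 106.4000.
t ≈ 26.6000 years.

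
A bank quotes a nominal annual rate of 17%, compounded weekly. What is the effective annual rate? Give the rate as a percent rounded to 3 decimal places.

One year is 52 periods at 0.00326923 each: (1 + 0.00326923)^52 ≈ 1.184976.
EAR = 1.184976 − 1 ≈ 18.49762%.

18.498%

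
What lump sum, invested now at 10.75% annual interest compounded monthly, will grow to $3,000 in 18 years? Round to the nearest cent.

$437.02

Periodic rate = 10.75%/12 = 0.00895833; 216 periods.
P = 3,000/(1 + 0.1075/12)^216 ≈ 3,000/6.864644336 ≈ 437.0219.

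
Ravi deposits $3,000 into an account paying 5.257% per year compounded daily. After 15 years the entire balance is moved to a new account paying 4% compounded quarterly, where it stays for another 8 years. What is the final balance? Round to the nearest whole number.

$9,075

After 15 years at 5.257%: 3,000 × 2.200078891 ≈ 6,600.2367.
Then 8 years at 4%: 6,600.2367 × 1.374940679 ≈ 9,074.9339.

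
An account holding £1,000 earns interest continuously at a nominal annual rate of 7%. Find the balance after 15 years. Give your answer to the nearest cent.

£2,857.65

A = P·e^(rt) = 1,000·e^(0.07·15) = 1,000·e^1.05.
e^1.05 ≈ 2.857651118, so A ≈ 2,857.6511.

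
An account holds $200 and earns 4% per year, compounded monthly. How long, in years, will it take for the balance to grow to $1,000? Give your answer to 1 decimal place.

We need (1 + 0.00333333)^(12t) = 5, so 12t = ln 5 / ln 1.003333 ≈ 483.6356.
t ≈ 483.6356/12 = 40.3030 years.

40.3 years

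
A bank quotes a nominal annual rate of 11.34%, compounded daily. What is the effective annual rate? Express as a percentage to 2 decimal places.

12.01%

One year is 365 periods at 0.000310685 each: (1 + 0.000310685)^365 ≈ 1.12006.
EAR = 1.12006 − 1 ≈ 12.00601%.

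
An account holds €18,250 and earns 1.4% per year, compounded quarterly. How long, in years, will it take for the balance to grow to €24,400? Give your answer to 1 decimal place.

We need (1 + 0.0035)^(4t) = 1.337, so 4t = ln 1.337 / ln 1.0035 ≈ 83.1217.
t ≈ 83.1217/4 = 20.7804 years.

20.8 years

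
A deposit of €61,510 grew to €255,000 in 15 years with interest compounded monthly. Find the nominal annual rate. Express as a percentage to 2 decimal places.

(1 + r/12)^180 = 255,000/61,510 = 4.14567.
1 + r/12 = 4.14567^(1/180) ≈ 1.007932, so r/12 ≈ 0.00793164.
r ≈ 12·0.00793164 = 9.51797%.

9.52%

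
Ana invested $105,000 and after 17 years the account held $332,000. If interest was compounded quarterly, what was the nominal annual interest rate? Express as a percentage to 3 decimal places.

The 68-period growth factor is 332,000/105,000 = 3.1619.
r/4 = 3.1619^(1/68) − 1 ≈ 0.0170731, so r ≈ 4·0.0170731 = 6.82926%.

6.829%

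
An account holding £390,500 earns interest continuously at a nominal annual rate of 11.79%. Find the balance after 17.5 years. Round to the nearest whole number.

A = P·e^(rt) = 390,500·e^(0.1179·17.5) = 390,500·e^2.06325.
e^2.06325 ≈ 7.871510693656, so A ≈ 3,073,824.9259.

£3,073,825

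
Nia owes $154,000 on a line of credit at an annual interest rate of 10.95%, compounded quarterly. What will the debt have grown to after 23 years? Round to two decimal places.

Periodic rate = 10.95%/4 = 0.027375; periods = 4·23 = 92.
A = 154,000·(1 + 0.027375)^92 ≈ 154,000·11.99685467195 ≈ 1,847,515.6195.

$1,847,515.62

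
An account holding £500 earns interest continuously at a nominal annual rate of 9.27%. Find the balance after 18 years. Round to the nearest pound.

£2,652

A = P·e^(rt) = 500·e^(0.0927·18) = 500·e^1.6686.
e^1.6686 ≈ 5.304735966, so A ≈ 2,652.3680.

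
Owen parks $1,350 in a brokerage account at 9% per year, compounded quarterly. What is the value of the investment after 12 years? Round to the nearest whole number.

$3,928

Periodic rate = 9%/4 = 0.0225; periods = 4·12 = 48.
A = 1,350·(1 + 0.0225)^48 ≈ 1,350·2.909639612 ≈ 3,928.0135.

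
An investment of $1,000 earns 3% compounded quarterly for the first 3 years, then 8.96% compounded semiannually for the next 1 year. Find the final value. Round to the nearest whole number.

$1,194

Phase 1: 1,000·(1 + 0.0075)^12 ≈ 1,093.8069.
Phase 2: 1,093.8069·(1 + 0.0448)^2 ≈ 1,194.0073.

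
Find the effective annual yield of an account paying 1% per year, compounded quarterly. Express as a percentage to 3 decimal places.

1.004%

One year is 4 periods at 0.0025 each: (1 + 0.0025)^4 ≈ 1.010038.
EAR = 1.010038 − 1 ≈ 1.00376%.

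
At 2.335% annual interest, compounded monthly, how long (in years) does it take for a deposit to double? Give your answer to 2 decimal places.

(1 + 0.00194583)^(12t) = 2.
12t = ln 2 / ln(1 + 0.00194583) ≈ 0.69315/0.00194394 ≈ 356.5677.
t ≈ 29.7140.

29.71 years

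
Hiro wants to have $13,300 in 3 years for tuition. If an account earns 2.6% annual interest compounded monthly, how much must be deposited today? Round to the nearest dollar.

$12,303

Periodic rate = 2.6%/12 = 0.00216667; 36 periods.
P = 13,300/(1 + 0.026/12)^36 ≈ 13,300/1.0810314394 ≈ 12,303.0649.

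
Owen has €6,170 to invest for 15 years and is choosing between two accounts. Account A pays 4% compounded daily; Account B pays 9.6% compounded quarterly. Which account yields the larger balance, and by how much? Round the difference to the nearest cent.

Account B, by €14,360.41

Account A growth factor: (1 + 0.04/365)^5475 ≈ 1.8220589005; balance ≈ 11,242.1034.
Account B growth factor: (1 + 0.024)^60 ≈ 4.1495155689; balance ≈ 25,602.5111.
Account B is larger by 14,360.4076.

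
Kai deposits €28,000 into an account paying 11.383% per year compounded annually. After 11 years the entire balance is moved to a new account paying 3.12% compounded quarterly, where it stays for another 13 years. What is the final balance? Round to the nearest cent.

Phase 1: 28,000·(1 + 0.11383)^11 ≈ 91,657.0875.
Phase 2: 91,657.0875·(1 + 0.0078)^52 ≈ 137,287.9632.

€137,287.96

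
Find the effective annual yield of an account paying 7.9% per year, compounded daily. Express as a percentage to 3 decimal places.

8.220%

EAR = (1 + 7.9%/365)^365 − 1 = (1 + 0.000216438)^365 − 1.
(1 + 0.000216438)^365 ≈ 1.082195, so EAR ≈ 8.21951%.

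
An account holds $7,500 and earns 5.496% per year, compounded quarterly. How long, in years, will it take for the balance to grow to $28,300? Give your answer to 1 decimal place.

(1 + 0.01374)^(4t) = 28,300/7,500 = 3.7733.
4t·ln(1 + 0.01374) = ln(3.7733); 4t = 1.328/0.0136465 ≈ 97.3116.
t ≈ 24.3279 years.

24.3 years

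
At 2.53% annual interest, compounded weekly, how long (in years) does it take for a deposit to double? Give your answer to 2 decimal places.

(1 + 0.000486538)^(52t) = 2.
52t = ln 2 / ln(1 + 0.000486538) ≈ 0.69315/0.00048642 ≈ 1424.9969.
t ≈ 27.4038.

27.40 years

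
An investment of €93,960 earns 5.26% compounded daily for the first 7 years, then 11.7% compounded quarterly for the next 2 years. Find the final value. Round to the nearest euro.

€171,004

Phase 1: 93,960·(1 + 0.0526/365)^2555 ≈ 135,780.9101.
Phase 2: 135,780.9101·(1 + 0.02925)^8 ≈ 171,003.7840.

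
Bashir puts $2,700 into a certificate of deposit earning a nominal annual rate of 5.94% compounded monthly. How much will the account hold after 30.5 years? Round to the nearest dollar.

$16,453

Growth factor = (1 + 0.00495)^366 ≈ 6.0935496961.
A ≈ 2,700 × 6.0935496961 ≈ 16,452.5842.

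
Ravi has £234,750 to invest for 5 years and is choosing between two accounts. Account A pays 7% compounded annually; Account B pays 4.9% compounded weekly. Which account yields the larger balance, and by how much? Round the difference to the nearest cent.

Account A, by £29,362.01

A: (1 + 0.07)^5 ≈ 1.4025517307, so 234,750 × 1.4025517307 ≈ 329,249.0188.
B: (1 + 0.049/52)^260 ≈ 1.27747393502, so 234,750 × 1.27747393502 ≈ 299,887.0062.
Difference ≈ 29,362.0125 in favor of A.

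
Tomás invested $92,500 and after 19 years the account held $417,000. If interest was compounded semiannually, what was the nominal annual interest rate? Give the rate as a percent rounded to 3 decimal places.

(1 + r/2)^38 = 417,000/92,500 = 4.50811.
1 + r/2 = 4.50811^(1/38) ≈ 1.040424, so r/2 ≈ 0.040424.
r ≈ 2·0.040424 = 8.08481%.

8.085%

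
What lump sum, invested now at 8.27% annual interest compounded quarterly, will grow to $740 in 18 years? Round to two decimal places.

$169.56

Periodic rate = 8.27%/4 = 0.020675; 72 periods.
P = 740/(1 + 0.020675)^72 ≈ 740/4.36413702 ≈ 169.5639.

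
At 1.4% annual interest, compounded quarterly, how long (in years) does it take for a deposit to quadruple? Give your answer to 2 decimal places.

(1 + 0.0035)^(4t) = 4.
4t = ln 4 / ln(1 + 0.0035) ≈ 1.3863/0.00349389 ≈ 396.7768.
t ≈ 99.1942.

99.19 years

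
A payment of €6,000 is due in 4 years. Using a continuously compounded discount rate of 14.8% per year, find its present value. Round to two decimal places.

€3,319.32

P = A·e^(−rt) = 6,000·e^(−0.592).
e^(−0.592) ≈ 0.5532197381, so P ≈ 3,319.3184.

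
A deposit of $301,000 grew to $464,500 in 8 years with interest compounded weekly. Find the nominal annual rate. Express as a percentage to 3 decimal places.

The 416-period growth factor is 464,500/301,000 = 1.54319.
r/52 = 1.54319^(1/416) − 1 ≈ 0.00104346, so r ≈ 52·0.00104346 = 5.42597%.

5.426%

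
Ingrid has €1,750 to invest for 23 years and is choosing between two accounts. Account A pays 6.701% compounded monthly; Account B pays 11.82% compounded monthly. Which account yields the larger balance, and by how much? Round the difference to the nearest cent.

A: (1 + 0.06701/12)^276 ≈ 4.650351047, so 1,750 × 4.650351047 ≈ 8,138.1143.
B: (1 + 0.00985)^276 ≈ 14.958776319, so 1,750 × 14.958776319 ≈ 26,177.8586.
Difference ≈ 18,039.7442 in favor of B.

Account B, by €18,039.74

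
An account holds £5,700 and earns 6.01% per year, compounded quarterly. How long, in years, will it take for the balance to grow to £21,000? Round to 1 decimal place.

We need (1 + 0.015025)^(4t) = 3.6842, so 4t = ln 3.6842 / ln 1.015025 ≈ 87.4428.
t ≈ 87.4428/4 = 21.8607 years.

21.9 years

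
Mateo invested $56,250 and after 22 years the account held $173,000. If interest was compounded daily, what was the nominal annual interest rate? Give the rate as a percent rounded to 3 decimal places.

5.107%

The 8030-period growth factor is 173,000/56,250 = 3.07556.
r/365 = 3.07556^(1/8030) − 1 ≈ 0.000139921, so r ≈ 365·0.000139921 = 5.10711%.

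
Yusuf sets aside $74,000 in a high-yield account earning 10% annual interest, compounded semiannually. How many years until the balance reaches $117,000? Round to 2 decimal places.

4.69 years

We need (1 + 0.05)^(2t) = 1.5811, so 2t = ln 1.5811 / ln 1.05 ≈ 9.3894.
t ≈ 9.3894/2 = 4.6947 years.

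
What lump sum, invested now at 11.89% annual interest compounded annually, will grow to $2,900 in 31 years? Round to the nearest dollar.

$89

Annual rate = 11.89% = 0.1189; 31 periods.
P = 2,900/(1 + 0.1189)^31 ≈ 2,900/32.54838836 ≈ 89.0981.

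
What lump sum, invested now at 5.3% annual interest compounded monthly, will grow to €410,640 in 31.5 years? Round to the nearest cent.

€77,625.26

Growth factor = (1 + 0.053/12)^378 ≈ 5.29003047796.
P = 410,640/5.29003047796 ≈ 77,625.2617.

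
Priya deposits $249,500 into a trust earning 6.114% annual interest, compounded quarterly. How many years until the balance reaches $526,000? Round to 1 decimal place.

We need (1 + 0.015285)^(4t) = 2.1082, so 4t = ln 2.1082 / ln 1.015285 ≈ 49.1677.
t ≈ 49.1677/4 = 12.2919 years.

12.3 years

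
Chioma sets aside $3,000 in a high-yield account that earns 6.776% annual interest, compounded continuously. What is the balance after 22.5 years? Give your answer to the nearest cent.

A = P·e^(rt) = 3,000·e^(0.06776·22.5) = 3,000·e^1.5246.
e^1.5246 ≈ 4.5933058794, so A ≈ 13,779.9176.

$13,779.92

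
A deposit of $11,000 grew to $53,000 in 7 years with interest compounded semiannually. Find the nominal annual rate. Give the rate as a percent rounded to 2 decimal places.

23.77%

(1 + r/2)^14 = 53,000/11,000 = 4.81818.
1 + r/2 = 4.81818^(1/14) ≈ 1.118864, so r/2 ≈ 0.118864.
r ≈ 2·0.118864 = 23.77284%.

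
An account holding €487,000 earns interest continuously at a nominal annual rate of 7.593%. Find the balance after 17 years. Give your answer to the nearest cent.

A = P·e^(rt) = 487,000·e^(0.07593·17) = 487,000·e^1.29081.
e^1.29081 ≈ 3.63573030492, so A ≈ 1,770,600.6585.

€1,770,600.66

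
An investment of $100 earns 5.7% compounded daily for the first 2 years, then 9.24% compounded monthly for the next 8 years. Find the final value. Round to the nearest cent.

Phase 1: 100·(1 + 0.057/365)^730 ≈ 112.0742.
Phase 2: 112.0742·(1 + 0.0077)^96 ≈ 234.0489.

$234.05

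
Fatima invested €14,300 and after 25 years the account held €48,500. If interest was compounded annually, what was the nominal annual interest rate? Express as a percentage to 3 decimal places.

(1 + r)^25 = 48,500/14,300 = 3.39161.
1 + r = 3.39161^(1/25) ≈ 1.050065, so r ≈ 0.0500651.
r ≈ 5.00651%.

5.007%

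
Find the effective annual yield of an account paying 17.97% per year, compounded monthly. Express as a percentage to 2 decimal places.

One year is 12 periods at 0.014975 each: (1 + 0.014975)^12 ≈ 1.195265.
EAR = 1.195265 − 1 ≈ 19.52648%.

19.53%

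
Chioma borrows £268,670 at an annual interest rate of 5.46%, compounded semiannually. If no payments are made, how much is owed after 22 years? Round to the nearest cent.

Growth factor = (1 + 0.0273)^44 ≈ 3.27100100095.
A ≈ 268,670 × 3.27100100095 ≈ 878,819.8389.

£878,819.84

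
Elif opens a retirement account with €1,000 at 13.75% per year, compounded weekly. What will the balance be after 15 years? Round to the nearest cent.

Periodic rate = 13.75%/52 = 0.00264423; periods = 52·15 = 780.
A = 1,000·(1 + 0.1375/52)^780 ≈ 1,000·7.844227684 ≈ 7,844.2277.

€7,844.23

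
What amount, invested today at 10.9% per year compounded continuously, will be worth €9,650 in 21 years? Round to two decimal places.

P = A·e^(−rt) = 9,650·e^(−2.289).
e^(−2.289) ≈ 0.101367779, so P ≈ 978.1991.

€978.20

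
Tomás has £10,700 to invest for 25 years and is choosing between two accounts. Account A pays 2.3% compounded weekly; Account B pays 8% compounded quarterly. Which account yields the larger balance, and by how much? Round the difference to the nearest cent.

Account B, by £58,504.83

A: (1 + 0.023/52)^1300 ≈ 1.7769046218, so 10,700 × 1.7769046218 ≈ 19,012.8795.
B: (1 + 0.02)^100 ≈ 7.2446461183, so 10,700 × 7.2446461183 ≈ 77,517.7135.
Difference ≈ 58,504.8340 in favor of B.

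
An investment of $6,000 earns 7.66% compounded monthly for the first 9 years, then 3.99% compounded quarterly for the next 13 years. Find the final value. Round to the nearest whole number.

$19,987

After 9 years at 7.66%: 6,000 × 1.9881587995 ≈ 11,928.9528.
Then 13 years at 3.99%: 11,928.9528 × 1.6755308823 ≈ 19,987.3288.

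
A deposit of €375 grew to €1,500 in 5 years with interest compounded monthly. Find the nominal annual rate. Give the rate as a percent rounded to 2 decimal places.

(1 + r/12)^60 = 1,500/375 = 4.
1 + r/12 = 4^(1/60) ≈ 1.023374, so r/12 ≈ 0.0233739.
r ≈ 12·0.0233739 = 28.04867%.

28.05%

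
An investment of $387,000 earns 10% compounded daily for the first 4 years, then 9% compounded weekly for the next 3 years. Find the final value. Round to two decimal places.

$756,071.94

Phase 1: 387,000·(1 + 0.1/365)^1460 ≈ 577,304.5298.
Phase 2: 577,304.5298·(1 + 0.09/52)^156 ≈ 756,071.9351.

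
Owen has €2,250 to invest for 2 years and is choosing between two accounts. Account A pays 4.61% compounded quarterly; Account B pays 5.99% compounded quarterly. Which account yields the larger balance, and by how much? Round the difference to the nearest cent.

Account A growth factor: (1 + 0.011525)^8 ≈ 1.09600609; balance ≈ 2,466.0137.
Account B growth factor: (1 + 0.014975)^8 ≈ 1.126270637; balance ≈ 2,534.1089.
Account B is larger by 68.0952.

Account B, by €68.10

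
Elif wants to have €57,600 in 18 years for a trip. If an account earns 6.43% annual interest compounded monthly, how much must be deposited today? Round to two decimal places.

Periodic rate = 6.43%/12 = 0.00535833; 216 periods.
P = 57,600/(1 + 0.0643/12)^216 ≈ 57,600/3.1718346206 ≈ 18,159.8371.

€18,159.84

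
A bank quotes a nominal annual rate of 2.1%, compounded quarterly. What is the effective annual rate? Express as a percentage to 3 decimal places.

One year is 4 periods at 0.00525 each: (1 + 0.00525)^4 ≈ 1.021166.
EAR = 1.021166 − 1 ≈ 2.11660%.

2.117%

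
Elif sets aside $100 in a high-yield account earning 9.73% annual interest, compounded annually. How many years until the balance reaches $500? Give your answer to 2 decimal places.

We need (1 + 0.0973)^t = 5, so t = ln 5 / ln 1.0973 ≈ 17.3333.

17.33 years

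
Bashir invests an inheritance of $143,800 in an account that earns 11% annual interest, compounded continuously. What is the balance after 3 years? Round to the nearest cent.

A = P·e^(rt) = 143,800·e^(0.11·3) = 143,800·e^0.33.
e^0.33 ≈ 1.39096812846, so A ≈ 200,021.2169.

$200,021.22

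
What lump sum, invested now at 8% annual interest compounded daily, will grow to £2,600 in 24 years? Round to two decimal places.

Periodic rate = 8%/365 = 0.000219178; 8760 periods.
P = 2,600/(1 + 0.08/365)^8760 ≈ 2,600/6.819523625 ≈ 381.2583.

£381.26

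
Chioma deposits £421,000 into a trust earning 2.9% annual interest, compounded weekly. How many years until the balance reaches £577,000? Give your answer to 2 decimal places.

10.87 years

We need (1 + 0.000557692)^(52t) = 1.3705, so 52t = ln 1.3705 / ln 1.000558 ≈ 565.3607.
t ≈ 565.3607/52 = 10.8723 years.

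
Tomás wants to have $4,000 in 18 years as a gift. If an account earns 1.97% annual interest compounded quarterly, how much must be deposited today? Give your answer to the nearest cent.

Growth factor = (1 + 0.004925)^72 ≈ 1.424370062.
P = 4,000/1.424370062 ≈ 2,808.2590.

$2,808.26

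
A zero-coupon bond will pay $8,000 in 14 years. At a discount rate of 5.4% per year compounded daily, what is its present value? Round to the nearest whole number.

$3,757

Growth factor = (1 + 0.054/365)^5110 ≈ 2.129621112.
P = 8,000/2.129621112 ≈ 3,756.5368.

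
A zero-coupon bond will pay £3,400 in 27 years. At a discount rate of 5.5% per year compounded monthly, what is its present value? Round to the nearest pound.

Periodic rate = 5.5%/12 = 0.00458333; 324 periods.
P = 3,400/(1 + 0.055/12)^324 ≈ 3,400/4.400011866 ≈ 772.7252.

£773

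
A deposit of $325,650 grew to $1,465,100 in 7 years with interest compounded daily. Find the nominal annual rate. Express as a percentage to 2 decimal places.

The 2555-period growth factor is 1,465,100/325,650 = 4.499.
r/365 = 4.499^(1/2555) − 1 ≈ 0.000588766, so r ≈ 365·0.000588766 = 21.48998%.

21.49%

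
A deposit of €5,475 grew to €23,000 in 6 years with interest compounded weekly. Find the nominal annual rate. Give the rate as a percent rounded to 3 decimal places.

The 312-period growth factor is 23,000/5,475 = 4.20091.
r/52 = 4.20091^(1/312) − 1 ≈ 0.00461092, so r ≈ 52·0.00461092 = 23.97681%.

23.977%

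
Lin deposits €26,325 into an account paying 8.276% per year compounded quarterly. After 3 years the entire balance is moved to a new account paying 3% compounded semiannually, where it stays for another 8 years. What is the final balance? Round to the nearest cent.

€42,712.14

After 3 years at 8.276%: 26,325 × 1.2785753243 ≈ 33,658.4954.
Then 8 years at 3%: 33,658.4954 × 1.2689855477 ≈ 42,712.1442.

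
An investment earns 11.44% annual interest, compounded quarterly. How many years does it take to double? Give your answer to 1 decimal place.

(1 + 0.0286)^(4t) = 2.
4t = ln 2 / ln(1 + 0.0286) ≈ 0.69315/0.0281987 ≈ 24.5809.
t ≈ 6.1452.

6.1 years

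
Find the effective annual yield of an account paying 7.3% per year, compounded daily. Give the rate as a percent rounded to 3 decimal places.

7.572%

EAR = (1 + 7.3%/365)^365 − 1 = (1 + 0.0002)^365 − 1.
(1 + 0.0002)^365 ≈ 1.075723, so EAR ≈ 7.57227%.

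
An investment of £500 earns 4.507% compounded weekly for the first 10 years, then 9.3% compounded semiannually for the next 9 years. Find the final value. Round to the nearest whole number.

Phase 1: 500·(1 + 0.04507/52)^520 ≈ 784.5520.
Phase 2: 784.5520·(1 + 0.0465)^18 ≈ 1,777.9844.

£1,778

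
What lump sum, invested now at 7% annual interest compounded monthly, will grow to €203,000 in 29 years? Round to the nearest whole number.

€26,819

Growth factor = (1 + 0.07/12)^348 ≈ 7.56931134612.
P = 203,000/7.56931134612 ≈ 26,818.8202.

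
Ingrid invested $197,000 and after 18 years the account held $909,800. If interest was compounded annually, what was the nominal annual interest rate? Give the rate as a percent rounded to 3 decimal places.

The 18-period growth factor is 909,800/197,000 = 4.61827.
r = 4.61827^(1/18) − 1 ≈ 0.0887183, i.e. 8.87183%.

8.872%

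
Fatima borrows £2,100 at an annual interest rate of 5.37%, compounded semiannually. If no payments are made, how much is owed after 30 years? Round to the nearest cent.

£10,295.32

Periodic rate = 5.37%/2 = 0.02685; periods = 2·30 = 60.
A = 2,100·(1 + 0.02685)^60 ≈ 2,100·4.9025321073 ≈ 10,295.3174.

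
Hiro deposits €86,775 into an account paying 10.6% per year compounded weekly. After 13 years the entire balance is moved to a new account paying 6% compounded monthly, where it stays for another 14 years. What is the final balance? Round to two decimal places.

After 13 years at 10.6%: 86,775 × 3.96139963407 ≈ 343,750.4532.
Then 14 years at 6%: 343,750.4532 × 2.31152383032 ≈ 794,587.3644.

€794,587.36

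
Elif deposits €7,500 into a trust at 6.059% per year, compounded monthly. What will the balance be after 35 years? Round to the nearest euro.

Growth factor = (1 + 0.06059/12)^420 ≈ 8.2921907278.
A ≈ 7,500 × 8.2921907278 ≈ 62,191.4305.

€62,191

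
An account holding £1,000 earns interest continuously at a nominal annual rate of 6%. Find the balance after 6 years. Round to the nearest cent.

£1,433.33

A = P·e^(rt) = 1,000·e^(0.06·6) = 1,000·e^0.36.
e^0.36 ≈ 1.433329415, so A ≈ 1,433.3294.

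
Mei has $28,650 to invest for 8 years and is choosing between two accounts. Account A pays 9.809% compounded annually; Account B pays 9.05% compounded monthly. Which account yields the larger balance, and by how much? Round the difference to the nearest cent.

A: (1 + 0.09809)^8 ≈ 2.1139927449, so 28,650 × 2.1139927449 ≈ 60,565.8921.
B: (1 + 0.0905/12)^96 ≈ 2.0570719038, so 28,650 × 2.0570719038 ≈ 58,935.1100.
Difference ≈ 1,630.7821 in favor of A.

Account A, by $1,630.78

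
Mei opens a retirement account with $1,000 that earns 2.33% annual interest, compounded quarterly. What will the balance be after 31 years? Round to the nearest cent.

Growth factor = (1 + 0.005825)^124 ≈ 2.054853252.
A ≈ 1,000 × 2.054853252 ≈ 2,054.8533.

$2,054.85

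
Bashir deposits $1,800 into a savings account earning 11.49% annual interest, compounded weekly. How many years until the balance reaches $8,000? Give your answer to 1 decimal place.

13.0 years

(1 + 0.00220962)^(52t) = 8,000/1,800 = 4.4444.
52t·ln(1 + 0.00220962) = ln(4.4444); 52t = 1.4917/0.00220718 ≈ 675.8200.
t ≈ 12.9965 years.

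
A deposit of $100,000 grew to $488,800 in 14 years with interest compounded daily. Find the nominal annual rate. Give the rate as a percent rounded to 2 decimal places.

(1 + r/365)^5110 = 488,800/100,000 = 4.888.
1 + r/365 = 4.888^(1/5110) ≈ 1.000311, so r/365 ≈ 0.000310573.
r ≈ 365·0.000310573 = 11.33593%.

11.34%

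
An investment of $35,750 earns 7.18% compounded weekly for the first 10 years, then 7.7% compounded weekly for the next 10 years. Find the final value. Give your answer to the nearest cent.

Phase 1: 35,750·(1 + 0.0718/52)^520 ≈ 73,262.9503.
Phase 2: 73,262.9503·(1 + 0.077/52)^520 ≈ 158,140.7556.

$158,140.76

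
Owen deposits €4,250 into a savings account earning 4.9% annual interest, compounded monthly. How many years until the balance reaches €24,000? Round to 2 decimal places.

35.40 years

We need (1 + 0.00408333)^(12t) = 5.6471, so 12t = ln 5.6471 / ln 1.004083 ≈ 424.8164.
t ≈ 424.8164/12 = 35.4014 years.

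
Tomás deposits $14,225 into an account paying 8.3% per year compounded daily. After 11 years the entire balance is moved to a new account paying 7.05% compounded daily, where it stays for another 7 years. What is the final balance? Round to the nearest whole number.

$58,053

After 11 years at 8.3%: 14,225 × 2.4915280797 ≈ 35,441.9869.
Then 7 years at 7.05%: 35,441.9869 × 1.6379612794 ≈ 58,052.6023.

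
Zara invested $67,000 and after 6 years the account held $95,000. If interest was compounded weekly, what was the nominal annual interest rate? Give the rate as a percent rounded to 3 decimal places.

5.823%

The 312-period growth factor is 95,000/67,000 = 1.41791.
r/52 = 1.41791^(1/312) − 1 ≈ 0.00111981, so r ≈ 52·0.00111981 = 5.82300%.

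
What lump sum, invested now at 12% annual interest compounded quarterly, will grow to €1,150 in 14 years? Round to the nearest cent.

€219.69

Growth factor = (1 + 0.03)^56 ≈ 5.234613049.
P = 1,150/5.234613049 ≈ 219.6915.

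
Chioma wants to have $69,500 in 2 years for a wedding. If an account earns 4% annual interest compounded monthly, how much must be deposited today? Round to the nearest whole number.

Growth factor = (1 + 0.04/12)^24 ≈ 1.0831429592.
P = 69,500/1.0831429592 ≈ 64,165.1219.

$64,165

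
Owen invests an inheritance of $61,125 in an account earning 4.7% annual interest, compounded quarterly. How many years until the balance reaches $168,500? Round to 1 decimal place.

(1 + 0.01175)^(4t) = 168,500/61,125 = 2.7566.
4t·ln(1 + 0.01175) = ln(2.7566); 4t = 1.014/0.0116815 ≈ 86.8052.
t ≈ 21.7013 years.

21.7 years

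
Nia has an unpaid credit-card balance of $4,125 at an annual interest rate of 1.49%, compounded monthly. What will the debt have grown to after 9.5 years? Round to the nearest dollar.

$4,752

Periodic rate = 1.49%/12 = 0.00124167; periods = 12·9.5 = 114.
A = 4,125·(1 + 0.0149/12)^114 ≈ 4,125·1.151956952 ≈ 4,751.8224.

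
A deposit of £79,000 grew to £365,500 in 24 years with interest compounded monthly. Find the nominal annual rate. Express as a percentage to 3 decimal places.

6.400%

(1 + r/12)^288 = 365,500/79,000 = 4.62658.
1 + r/12 = 4.62658^(1/288) ≈ 1.005333, so r/12 ≈ 0.00533298.
r ≈ 12·0.00533298 = 6.39958%.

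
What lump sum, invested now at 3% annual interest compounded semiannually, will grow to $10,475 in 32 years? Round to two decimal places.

Growth factor = (1 + 0.015)^64 ≈ 2.5931444161.
P = 10,475/2.5931444161 ≈ 4,039.4974.

$4,039.50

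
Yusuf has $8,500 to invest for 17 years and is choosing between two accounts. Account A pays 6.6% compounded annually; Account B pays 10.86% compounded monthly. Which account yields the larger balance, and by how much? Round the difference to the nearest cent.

Account A growth factor: (1 + 0.066)^17 ≈ 2.963960965; balance ≈ 25,193.6682.
Account B growth factor: (1 + 0.00905)^204 ≈ 6.2833043228; balance ≈ 53,408.0867.
Account B is larger by 28,214.4185.

Account B, by $28,214.42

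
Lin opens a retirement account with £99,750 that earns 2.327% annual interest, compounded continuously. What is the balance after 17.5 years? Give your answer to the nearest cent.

A = P·e^(rt) = 99,750·e^(0.02327·17.5) = 99,750·e^0.407225.
e^0.407225 ≈ 1.50264216212, so A ≈ 149,888.5557.

£149,888.56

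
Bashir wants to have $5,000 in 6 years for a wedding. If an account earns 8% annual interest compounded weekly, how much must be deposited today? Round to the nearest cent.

$3,095.06

Growth factor = (1 + 0.08/52)^312 ≈ 1.615478419.
P = 5,000/1.615478419 ≈ 3,095.0584.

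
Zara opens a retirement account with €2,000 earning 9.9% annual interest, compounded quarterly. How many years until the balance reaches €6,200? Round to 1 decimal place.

We need (1 + 0.02475)^(4t) = 3.1, so 4t = ln 3.1 / ln 1.02475 ≈ 46.2766.
t ≈ 46.2766/4 = 11.5692 years.

11.6 years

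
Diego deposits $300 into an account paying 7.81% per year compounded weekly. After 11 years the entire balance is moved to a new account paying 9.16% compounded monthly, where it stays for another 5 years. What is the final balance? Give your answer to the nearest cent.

$1,117.11

After 11 years at 7.81%: 300 × 2.359513596 ≈ 707.8541.
Then 5 years at 9.16%: 707.8541 × 1.578161894 ≈ 1,117.1083.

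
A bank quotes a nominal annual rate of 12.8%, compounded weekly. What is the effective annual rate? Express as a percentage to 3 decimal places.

EAR = (1 + 12.8%/52)^52 − 1 = (1 + 0.00246154)^52 − 1.
(1 + 0.00246154)^52 ≈ 1.136374, so EAR ≈ 13.63743%.

13.637%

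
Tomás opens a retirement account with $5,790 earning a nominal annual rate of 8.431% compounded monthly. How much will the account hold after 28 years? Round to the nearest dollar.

Periodic rate = 8.431%/12 = 0.00702583; periods = 12·28 = 336.
A = 5,790·(1 + 0.08431/12)^336 ≈ 5,790·10.511036152 ≈ 60,858.8993.

$60,859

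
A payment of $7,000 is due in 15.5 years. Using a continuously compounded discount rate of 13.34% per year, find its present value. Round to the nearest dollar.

P = A·e^(−rt) = 7,000·e^(−2.0677).
e^(−2.0677) ≈ 0.126476343, so P ≈ 885.3344.

$885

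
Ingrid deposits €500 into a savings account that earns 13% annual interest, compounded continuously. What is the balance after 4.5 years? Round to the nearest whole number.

A = P·e^(rt) = 500·e^(0.13·4.5) = 500·e^0.585.
e^0.585 ≈ 1.79499099, so A ≈ 897.4955.

€897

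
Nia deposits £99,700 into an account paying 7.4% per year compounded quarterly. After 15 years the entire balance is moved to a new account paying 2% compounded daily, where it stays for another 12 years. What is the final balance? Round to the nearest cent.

£380,701.84

After 15 years at 7.4%: 99,700 × 3.00373766367 ≈ 299,472.6451.
Then 12 years at 2%: 299,472.6451 × 1.27124079176 ≈ 380,701.8424.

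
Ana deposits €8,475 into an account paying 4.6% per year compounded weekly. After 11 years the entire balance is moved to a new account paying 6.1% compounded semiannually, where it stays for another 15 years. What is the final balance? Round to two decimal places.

After 11 years at 4.6%: 8,475 × 1.6582723779 ≈ 14,053.8584.
Then 15 years at 6.1%: 14,053.8584 × 2.4628608969 ≈ 34,612.6983.

€34,612.70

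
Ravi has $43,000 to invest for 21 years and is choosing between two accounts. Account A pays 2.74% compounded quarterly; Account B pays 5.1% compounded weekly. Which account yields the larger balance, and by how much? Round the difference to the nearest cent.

A: (1 + 0.00685)^84 ≈ 1.7743571863, so 43,000 × 1.7743571863 ≈ 76,297.3590.
B: (1 + 0.051/52)^1092 ≈ 2.91676504611, so 43,000 × 2.91676504611 ≈ 125,420.8970.
Difference ≈ 49,123.5380 in favor of B.

Account B, by $49,123.54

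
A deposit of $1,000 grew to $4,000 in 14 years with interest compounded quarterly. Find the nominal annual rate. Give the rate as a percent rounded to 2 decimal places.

The 56-period growth factor is 4,000/1,000 = 4.
r/4 = 4^(1/56) − 1 ≈ 0.0250642, so r ≈ 4·0.0250642 = 10.02568%.

10.03%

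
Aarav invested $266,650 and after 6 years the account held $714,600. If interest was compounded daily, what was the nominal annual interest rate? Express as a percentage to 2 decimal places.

16.43%

The 2190-period growth factor is 714,600/266,650 = 2.67992.
r/365 = 2.67992^(1/2190) − 1 ≈ 0.000450232, so r ≈ 365·0.000450232 = 16.43347%.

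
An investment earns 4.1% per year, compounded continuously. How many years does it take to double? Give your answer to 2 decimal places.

e^(0.041t) = 2, so 0.041t = ln 2 ≈ 0.69315.
t ≈ 0.69315/0.041 ≈ 16.9060.

16.91 years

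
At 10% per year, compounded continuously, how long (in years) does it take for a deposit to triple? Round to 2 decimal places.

10.99 years

e^(0.1t) = 3, so 0.1t = ln 3 ≈ 1.0986.
t ≈ 1.0986/0.1 ≈ 10.9861.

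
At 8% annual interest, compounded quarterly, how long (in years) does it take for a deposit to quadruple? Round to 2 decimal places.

17.50 years

(1 + 0.02)^(4t) = 4.
4t = ln 4 / ln(1 + 0.02) ≈ 1.3863/0.0198026 ≈ 70.0056.
t ≈ 17.5014.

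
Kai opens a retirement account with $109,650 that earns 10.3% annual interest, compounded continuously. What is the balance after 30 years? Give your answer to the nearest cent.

A = P·e^(rt) = 109,650·e^(0.103·30) = 109,650·e^3.09.
e^3.09 ≈ 21.97707797576, so A ≈ 2,409,786.6000.

$2,409,786.60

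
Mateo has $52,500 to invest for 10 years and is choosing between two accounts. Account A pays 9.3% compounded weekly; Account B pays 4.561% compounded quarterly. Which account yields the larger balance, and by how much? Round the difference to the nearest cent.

Account A, by $50,324.59

Account A growth factor: (1 + 0.093/52)^520 ≈ 2.53240477594; balance ≈ 132,951.2507.
Account B growth factor: (1 + 0.0114025)^40 ≈ 1.573841206; balance ≈ 82,626.6633.
Account A is larger by 50,324.5874.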